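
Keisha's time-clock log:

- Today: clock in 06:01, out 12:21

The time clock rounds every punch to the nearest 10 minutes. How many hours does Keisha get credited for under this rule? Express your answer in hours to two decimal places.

Today: in 06:01→06:00, out 12:21→12:20; 6 h 20 min

6.33 hours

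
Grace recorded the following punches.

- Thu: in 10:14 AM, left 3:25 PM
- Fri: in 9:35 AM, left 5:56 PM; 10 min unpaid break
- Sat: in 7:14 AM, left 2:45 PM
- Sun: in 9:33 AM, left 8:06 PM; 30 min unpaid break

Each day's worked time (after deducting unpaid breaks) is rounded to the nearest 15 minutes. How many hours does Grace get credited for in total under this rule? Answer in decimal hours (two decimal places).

Thu: 10:14 AM–3:25 PM = 5 h 11 min → rounds to 5 h 15 min
Fri: 9:35 AM–5:56 PM = 8 h 21 min − 10 min = 8 h 11 min → rounds to 8 h 15 min
Sat: 7:14 AM–2:45 PM = 7 h 31 min → rounds to 7 h 30 min
Sun: 9:33 AM–8:06 PM = 10 h 33 min − 30 min = 10 h 3 min → rounds to 10 h 0 min
Total credited: 31 h 0 min.

31.00 hours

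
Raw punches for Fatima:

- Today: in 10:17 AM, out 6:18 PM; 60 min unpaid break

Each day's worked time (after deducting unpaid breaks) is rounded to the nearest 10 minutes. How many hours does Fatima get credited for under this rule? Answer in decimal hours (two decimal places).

7.00 hours

Today: 10:17 AM–6:18 PM = 8 h 1 min − 60 min = 7 h 1 min → rounds to 7 h 0 min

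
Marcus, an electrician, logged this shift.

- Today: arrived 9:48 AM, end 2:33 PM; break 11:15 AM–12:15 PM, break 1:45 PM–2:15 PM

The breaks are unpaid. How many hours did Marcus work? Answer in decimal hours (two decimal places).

3.25 hours

Today: 9:48 AM–2:33 PM = 4 h 45 min; less 90 min break → 3 h 15 min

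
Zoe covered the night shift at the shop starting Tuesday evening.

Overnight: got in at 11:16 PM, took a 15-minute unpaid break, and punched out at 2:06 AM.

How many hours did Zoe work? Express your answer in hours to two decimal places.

2.58 hours

Overnight: 11:16 PM → midnight = 0 h 44 min; midnight → 2:06 AM = 2 h 6 min; span 2 h 50 min; less 15 min break → 2 h 35 min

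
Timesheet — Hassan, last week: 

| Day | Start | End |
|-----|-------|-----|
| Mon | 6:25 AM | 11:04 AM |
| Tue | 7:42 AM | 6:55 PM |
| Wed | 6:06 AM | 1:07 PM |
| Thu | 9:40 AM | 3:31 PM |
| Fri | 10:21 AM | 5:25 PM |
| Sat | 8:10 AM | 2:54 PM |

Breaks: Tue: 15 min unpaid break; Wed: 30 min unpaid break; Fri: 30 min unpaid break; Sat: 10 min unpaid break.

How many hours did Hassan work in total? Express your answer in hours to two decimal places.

41.12 hours

Mon: 6:25 AM–11:04 AM = 4 h 39 min
Tue: 7:42 AM–6:55 PM = 11 h 13 min; less 15 min break → 10 h 58 min
Wed: 6:06 AM–1:07 PM = 7 h 1 min; less 30 min break → 6 h 31 min
Thu: 9:40 AM–3:31 PM = 5 h 51 min
Fri: 10:21 AM–5:25 PM = 7 h 4 min; less 30 min break → 6 h 34 min
Sat: 8:10 AM–2:54 PM = 6 h 44 min; less 10 min break → 6 h 34 min
Total: 4 h 39 min + 10 h 58 min + 6 h 31 min + 5 h 51 min + 6 h 34 min + 6 h 34 min = 41 h 7 min.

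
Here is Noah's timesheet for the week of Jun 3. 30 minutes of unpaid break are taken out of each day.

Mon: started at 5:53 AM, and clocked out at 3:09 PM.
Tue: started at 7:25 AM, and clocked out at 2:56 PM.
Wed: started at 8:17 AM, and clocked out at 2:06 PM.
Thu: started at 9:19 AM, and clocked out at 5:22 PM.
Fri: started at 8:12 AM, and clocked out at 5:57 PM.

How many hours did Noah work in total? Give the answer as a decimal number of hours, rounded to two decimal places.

Mon: 5:53 AM–3:09 PM = 9 h 16 min; less 30 min break → 8 h 46 min
Tue: 7:25 AM–2:56 PM = 7 h 31 min; less 30 min break → 7 h 1 min
Wed: 8:17 AM–2:06 PM = 5 h 49 min; less 30 min break → 5 h 19 min
Thu: 9:19 AM–5:22 PM = 8 h 3 min; less 30 min break → 7 h 33 min
Fri: 8:12 AM–5:57 PM = 9 h 45 min; less 30 min break → 9 h 15 min
Total: 8 h 46 min + 7 h 1 min + 5 h 19 min + 7 h 33 min + 9 h 15 min = 37 h 54 min.

37.90 hours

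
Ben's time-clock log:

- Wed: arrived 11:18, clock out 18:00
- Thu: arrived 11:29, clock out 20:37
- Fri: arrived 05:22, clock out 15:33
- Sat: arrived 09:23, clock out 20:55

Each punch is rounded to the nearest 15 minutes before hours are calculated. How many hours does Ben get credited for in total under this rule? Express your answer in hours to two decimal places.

Wed: in 11:18→11:15, out 18:00→18:00; 6 h 45 min
Thu: in 11:29→11:30, out 20:37→20:30; 9 h 0 min
Fri: in 05:22→05:15, out 15:33→15:30; 10 h 15 min
Sat: in 09:23→09:30, out 20:55→21:00; 11 h 30 min
Total credited: 37 h 30 min.

37.50 hours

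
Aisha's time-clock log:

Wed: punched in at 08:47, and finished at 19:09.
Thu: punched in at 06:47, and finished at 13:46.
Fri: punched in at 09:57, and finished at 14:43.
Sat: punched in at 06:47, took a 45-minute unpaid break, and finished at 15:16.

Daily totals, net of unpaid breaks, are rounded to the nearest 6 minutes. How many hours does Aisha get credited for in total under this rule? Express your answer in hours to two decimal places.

29.90 hours

Wed: 08:47–19:09 = 10 h 22 min → rounds to 10 h 24 min
Thu: 06:47–13:46 = 6 h 59 min → rounds to 7 h 0 min
Fri: 09:57–14:43 = 4 h 46 min → rounds to 4 h 48 min
Sat: 06:47–15:16 = 8 h 29 min − 45 min = 7 h 44 min → rounds to 7 h 42 min
Total credited: 29 h 54 min.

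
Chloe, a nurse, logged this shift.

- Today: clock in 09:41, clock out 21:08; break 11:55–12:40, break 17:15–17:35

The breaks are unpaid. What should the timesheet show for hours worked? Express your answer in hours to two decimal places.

Today: 09:41–21:08 = 11 h 27 min; less 65 min break → 10 h 22 min

10.37 hours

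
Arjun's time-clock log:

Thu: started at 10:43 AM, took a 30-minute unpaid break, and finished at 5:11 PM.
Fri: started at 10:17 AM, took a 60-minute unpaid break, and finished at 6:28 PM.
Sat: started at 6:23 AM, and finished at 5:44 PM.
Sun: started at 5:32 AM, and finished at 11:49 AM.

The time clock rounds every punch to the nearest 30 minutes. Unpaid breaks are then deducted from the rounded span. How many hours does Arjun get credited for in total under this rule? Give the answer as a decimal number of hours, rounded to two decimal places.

Thu: in 10:43 AM→10:30 AM, out 5:11 PM→5:00 PM; 6 h 30 min − 30 min = 6 h 0 min
Fri: in 10:17 AM→10:30 AM, out 6:28 PM→6:30 PM; 8 h 0 min − 60 min = 7 h 0 min
Sat: in 6:23 AM→6:30 AM, out 5:44 PM→5:30 PM; 11 h 0 min
Sun: in 5:32 AM→5:30 AM, out 11:49 AM→12:00 PM; 6 h 30 min
Total credited: 30 h 30 min.

30.50 hours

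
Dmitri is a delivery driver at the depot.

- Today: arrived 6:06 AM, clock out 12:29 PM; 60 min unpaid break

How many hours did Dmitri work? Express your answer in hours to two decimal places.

Today: 6:06 AM–12:29 PM = 6 h 23 min; less 60 min break → 5 h 23 min

5.38 hours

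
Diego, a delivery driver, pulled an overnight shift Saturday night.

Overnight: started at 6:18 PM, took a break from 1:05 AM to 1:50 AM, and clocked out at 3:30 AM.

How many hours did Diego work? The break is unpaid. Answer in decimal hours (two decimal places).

8.45 hours

Overnight: 6:18 PM → midnight = 5 h 42 min; midnight → 3:30 AM = 3 h 30 min; span 9 h 12 min; less 45 min break → 8 h 27 min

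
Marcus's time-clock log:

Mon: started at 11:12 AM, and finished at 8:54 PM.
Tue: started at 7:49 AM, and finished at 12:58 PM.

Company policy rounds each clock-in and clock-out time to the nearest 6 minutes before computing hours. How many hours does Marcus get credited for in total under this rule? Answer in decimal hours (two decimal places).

14.90 hours

Mon: in 11:12 AM→11:12 AM, out 8:54 PM→8:54 PM; 9 h 42 min
Tue: in 7:49 AM→7:48 AM, out 12:58 PM→1:00 PM; 5 h 12 min
Total credited: 14 h 54 min.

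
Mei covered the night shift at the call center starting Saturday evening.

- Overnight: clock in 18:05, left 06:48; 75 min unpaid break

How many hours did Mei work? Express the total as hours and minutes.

Overnight: 18:05 → midnight = 5 h 55 min; midnight → 06:48 = 6 h 48 min; span 12 h 43 min; less 75 min break → 11 h 28 min

11 h 28 min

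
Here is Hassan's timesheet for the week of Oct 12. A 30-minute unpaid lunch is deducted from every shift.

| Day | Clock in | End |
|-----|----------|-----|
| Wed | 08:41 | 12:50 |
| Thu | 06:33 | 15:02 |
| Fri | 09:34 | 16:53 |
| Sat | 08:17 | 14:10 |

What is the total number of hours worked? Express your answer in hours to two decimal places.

23.83 hours

Wed: 08:41–12:50 = 4 h 9 min; less 30 min break → 3 h 39 min
Thu: 06:33–15:02 = 8 h 29 min; less 30 min break → 7 h 59 min
Fri: 09:34–16:53 = 7 h 19 min; less 30 min break → 6 h 49 min
Sat: 08:17–14:10 = 5 h 53 min; less 30 min break → 5 h 23 min
Total: 3 h 39 min + 7 h 59 min + 6 h 49 min + 5 h 23 min = 23 h 50 min.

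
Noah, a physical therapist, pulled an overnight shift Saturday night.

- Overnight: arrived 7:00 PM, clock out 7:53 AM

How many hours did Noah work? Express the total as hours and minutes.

Overnight: 7:00 PM → midnight = 5 h 0 min; midnight → 7:53 AM = 7 h 53 min; span 12 h 53 min

12 h 53 min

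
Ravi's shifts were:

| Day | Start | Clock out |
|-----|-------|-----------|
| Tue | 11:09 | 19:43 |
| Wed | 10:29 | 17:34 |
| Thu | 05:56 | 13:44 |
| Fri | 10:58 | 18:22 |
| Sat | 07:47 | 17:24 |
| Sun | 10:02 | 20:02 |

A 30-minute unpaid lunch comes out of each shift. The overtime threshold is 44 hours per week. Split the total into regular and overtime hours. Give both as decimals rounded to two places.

Tue: 11:09–19:43 = 8 h 34 min; less 30 min break → 8 h 4 min
Wed: 10:29–17:34 = 7 h 5 min; less 30 min break → 6 h 35 min
Thu: 05:56–13:44 = 7 h 48 min; less 30 min break → 7 h 18 min
Fri: 10:58–18:22 = 7 h 24 min; less 30 min break → 6 h 54 min
Sat: 07:47–17:24 = 9 h 37 min; less 30 min break → 9 h 7 min
Sun: 10:02–20:02 = 10 h 0 min; less 30 min break → 9 h 30 min
Total worked: 47 h 28 min = 47.47 h.
Threshold 44 h → overtime 3 h 28 min, regular 44 h 0 min.

Regular 44.00 hours, overtime 3.47 hours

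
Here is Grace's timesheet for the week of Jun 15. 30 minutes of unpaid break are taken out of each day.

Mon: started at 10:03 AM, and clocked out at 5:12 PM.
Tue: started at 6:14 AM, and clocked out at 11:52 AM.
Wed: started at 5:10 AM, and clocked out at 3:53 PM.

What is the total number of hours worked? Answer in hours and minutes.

22 h 0 min

Mon: 10:03 AM–5:12 PM = 7 h 9 min; less 30 min break → 6 h 39 min
Tue: 6:14 AM–11:52 AM = 5 h 38 min; less 30 min break → 5 h 8 min
Wed: 5:10 AM–3:53 PM = 10 h 43 min; less 30 min break → 10 h 13 min
Total: 6 h 39 min + 5 h 8 min + 10 h 13 min = 22 h 0 min.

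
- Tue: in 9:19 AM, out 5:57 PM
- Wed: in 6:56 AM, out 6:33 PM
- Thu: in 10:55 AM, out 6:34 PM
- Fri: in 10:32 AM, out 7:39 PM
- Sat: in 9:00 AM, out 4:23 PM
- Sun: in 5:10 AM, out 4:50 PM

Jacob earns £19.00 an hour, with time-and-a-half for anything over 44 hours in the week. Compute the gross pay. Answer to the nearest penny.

Tue: 9:19 AM–5:57 PM = 8 h 38 min
Wed: 6:56 AM–6:33 PM = 11 h 37 min
Thu: 10:55 AM–6:34 PM = 7 h 39 min
Fri: 10:32 AM–7:39 PM = 9 h 7 min
Sat: 9:00 AM–4:23 PM = 7 h 23 min
Sun: 5:10 AM–4:50 PM = 11 h 40 min
Total worked: 56 h 4 min = 3364 min.
Regular 44 h 0 min = 2640 min at £19.00/h; overtime 12 h 4 min = 724 min at £28.50/h.
Pay = (2640 × £19.00 + 724 × £28.50) ÷ 60 = £1179.90.

£1179.90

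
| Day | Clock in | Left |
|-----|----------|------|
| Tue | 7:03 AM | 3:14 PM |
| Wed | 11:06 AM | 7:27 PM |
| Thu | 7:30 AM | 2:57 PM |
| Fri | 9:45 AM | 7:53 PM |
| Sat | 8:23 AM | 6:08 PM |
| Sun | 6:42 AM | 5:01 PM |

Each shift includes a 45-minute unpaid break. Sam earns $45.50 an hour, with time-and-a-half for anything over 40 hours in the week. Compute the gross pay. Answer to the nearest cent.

Tue: 7:03 AM–3:14 PM = 8 h 11 min; less 45 min break → 7 h 26 min
Wed: 11:06 AM–7:27 PM = 8 h 21 min; less 45 min break → 7 h 36 min
Thu: 7:30 AM–2:57 PM = 7 h 27 min; less 45 min break → 6 h 42 min
Fri: 9:45 AM–7:53 PM = 10 h 8 min; less 45 min break → 9 h 23 min
Sat: 8:23 AM–6:08 PM = 9 h 45 min; less 45 min break → 9 h 0 min
Sun: 6:42 AM–5:01 PM = 10 h 19 min; less 45 min break → 9 h 34 min
Total worked: 49 h 41 min = 2981 min.
Regular 40 h 0 min = 2400 min at $45.50/h; overtime 9 h 41 min = 581 min at $68.25/h.
Pay = (2400 × $45.50 + 581 × $68.25) ÷ 60 = $2480.89.

$2480.89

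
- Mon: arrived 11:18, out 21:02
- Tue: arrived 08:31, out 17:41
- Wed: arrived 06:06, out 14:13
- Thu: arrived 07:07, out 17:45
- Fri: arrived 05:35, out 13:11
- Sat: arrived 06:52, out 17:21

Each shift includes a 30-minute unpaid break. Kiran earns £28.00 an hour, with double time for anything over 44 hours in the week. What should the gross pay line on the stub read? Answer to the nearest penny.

Mon: 11:18–21:02 = 9 h 44 min; less 30 min break → 9 h 14 min
Tue: 08:31–17:41 = 9 h 10 min; less 30 min break → 8 h 40 min
Wed: 06:06–14:13 = 8 h 7 min; less 30 min break → 7 h 37 min
Thu: 07:07–17:45 = 10 h 38 min; less 30 min break → 10 h 8 min
Fri: 05:35–13:11 = 7 h 36 min; less 30 min break → 7 h 6 min
Sat: 06:52–17:21 = 10 h 29 min; less 30 min break → 9 h 59 min
Total worked: 52 h 44 min = 3164 min.
Regular 44 h 0 min = 2640 min at £28.00/h; overtime 8 h 44 min = 524 min at £56.00/h.
Pay = (2640 × £28.00 + 524 × £56.00) ÷ 60 = £1721.07.

£1721.07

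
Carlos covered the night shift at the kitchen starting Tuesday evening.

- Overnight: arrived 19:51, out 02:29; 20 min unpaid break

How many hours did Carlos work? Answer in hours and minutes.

Overnight: 19:51 → midnight = 4 h 9 min; midnight → 02:29 = 2 h 29 min; span 6 h 38 min; less 20 min break → 6 h 18 min

6 h 18 min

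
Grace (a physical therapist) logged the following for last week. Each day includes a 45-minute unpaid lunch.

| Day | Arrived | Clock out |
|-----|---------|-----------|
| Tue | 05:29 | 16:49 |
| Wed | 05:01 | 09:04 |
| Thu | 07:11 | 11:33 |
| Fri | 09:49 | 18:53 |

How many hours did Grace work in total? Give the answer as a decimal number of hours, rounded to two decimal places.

25.82 hours

Tue: 05:29–16:49 = 11 h 20 min; less 45 min break → 10 h 35 min
Wed: 05:01–09:04 = 4 h 3 min; less 45 min break → 3 h 18 min
Thu: 07:11–11:33 = 4 h 22 min; less 45 min break → 3 h 37 min
Fri: 09:49–18:53 = 9 h 4 min; less 45 min break → 8 h 19 min
Total: 10 h 35 min + 3 h 18 min + 3 h 37 min + 8 h 19 min = 25 h 49 min.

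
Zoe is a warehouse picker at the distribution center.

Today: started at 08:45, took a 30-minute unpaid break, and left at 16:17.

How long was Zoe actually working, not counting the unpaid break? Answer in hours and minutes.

Today: 08:45–16:17 = 7 h 32 min; less 30 min break → 7 h 2 min

7 h 2 min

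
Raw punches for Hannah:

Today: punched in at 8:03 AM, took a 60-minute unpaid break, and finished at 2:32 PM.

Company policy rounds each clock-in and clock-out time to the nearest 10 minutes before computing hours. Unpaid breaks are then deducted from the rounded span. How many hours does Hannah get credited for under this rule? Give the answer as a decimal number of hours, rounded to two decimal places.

Today: in 8:03 AM→8:00 AM, out 2:32 PM→2:30 PM; 6 h 30 min − 60 min = 5 h 30 min

5.50 hours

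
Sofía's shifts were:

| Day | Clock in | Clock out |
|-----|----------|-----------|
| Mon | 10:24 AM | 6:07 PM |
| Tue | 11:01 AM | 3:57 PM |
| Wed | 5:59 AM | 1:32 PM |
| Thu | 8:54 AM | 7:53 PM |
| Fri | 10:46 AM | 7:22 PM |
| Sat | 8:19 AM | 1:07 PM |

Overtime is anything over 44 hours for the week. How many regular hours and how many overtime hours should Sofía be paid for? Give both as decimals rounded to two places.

Regular 44.00 hours, overtime 0.58 hours

Mon: 10:24 AM–6:07 PM = 7 h 43 min
Tue: 11:01 AM–3:57 PM = 4 h 56 min
Wed: 5:59 AM–1:32 PM = 7 h 33 min
Thu: 8:54 AM–7:53 PM = 10 h 59 min
Fri: 10:46 AM–7:22 PM = 8 h 36 min
Sat: 8:19 AM–1:07 PM = 4 h 48 min
Total worked: 44 h 35 min = 44.58 h.
Threshold 44 h → overtime 0 h 35 min, regular 44 h 0 min.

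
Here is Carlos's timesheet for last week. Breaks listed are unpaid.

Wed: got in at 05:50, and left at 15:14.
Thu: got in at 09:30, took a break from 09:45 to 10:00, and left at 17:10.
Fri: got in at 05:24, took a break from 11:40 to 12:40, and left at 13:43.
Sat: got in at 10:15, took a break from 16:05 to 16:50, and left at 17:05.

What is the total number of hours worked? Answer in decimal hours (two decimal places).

30.22 hours

Wed: 05:50–15:14 = 9 h 24 min
Thu: 09:30–17:10 = 7 h 40 min; less 15 min break → 7 h 25 min
Fri: 05:24–13:43 = 8 h 19 min; less 60 min break → 7 h 19 min
Sat: 10:15–17:05 = 6 h 50 min; less 45 min break → 6 h 5 min
Total: 9 h 24 min + 7 h 25 min + 7 h 19 min + 6 h 5 min = 30 h 13 min.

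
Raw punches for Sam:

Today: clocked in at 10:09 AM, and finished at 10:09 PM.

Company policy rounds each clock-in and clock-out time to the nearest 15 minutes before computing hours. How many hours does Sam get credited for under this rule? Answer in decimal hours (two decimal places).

Today: in 10:09 AM→10:15 AM, out 10:09 PM→10:15 PM; 12 h 0 min

12.00 hours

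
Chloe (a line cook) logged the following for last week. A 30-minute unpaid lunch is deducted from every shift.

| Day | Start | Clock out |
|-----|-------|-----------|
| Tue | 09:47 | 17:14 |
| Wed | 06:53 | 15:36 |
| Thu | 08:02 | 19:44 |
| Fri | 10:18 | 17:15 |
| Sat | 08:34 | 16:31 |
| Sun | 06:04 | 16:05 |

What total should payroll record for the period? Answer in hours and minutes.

49 h 47 min

Tue: 09:47–17:14 = 7 h 27 min; less 30 min break → 6 h 57 min
Wed: 06:53–15:36 = 8 h 43 min; less 30 min break → 8 h 13 min
Thu: 08:02–19:44 = 11 h 42 min; less 30 min break → 11 h 12 min
Fri: 10:18–17:15 = 6 h 57 min; less 30 min break → 6 h 27 min
Sat: 08:34–16:31 = 7 h 57 min; less 30 min break → 7 h 27 min
Sun: 06:04–16:05 = 10 h 1 min; less 30 min break → 9 h 31 min
Total: 6 h 57 min + 8 h 13 min + 11 h 12 min + 6 h 27 min + 7 h 27 min + 9 h 31 min = 49 h 47 min.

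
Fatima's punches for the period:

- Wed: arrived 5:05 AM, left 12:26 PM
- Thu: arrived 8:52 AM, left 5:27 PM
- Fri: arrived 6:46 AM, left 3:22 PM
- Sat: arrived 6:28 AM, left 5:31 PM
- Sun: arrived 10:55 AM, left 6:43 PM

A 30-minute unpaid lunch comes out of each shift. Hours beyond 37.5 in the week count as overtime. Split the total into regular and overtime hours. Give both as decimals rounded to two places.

Regular 37.50 hours, overtime 3.38 hours

Wed: 5:05 AM–12:26 PM = 7 h 21 min; less 30 min break → 6 h 51 min
Thu: 8:52 AM–5:27 PM = 8 h 35 min; less 30 min break → 8 h 5 min
Fri: 6:46 AM–3:22 PM = 8 h 36 min; less 30 min break → 8 h 6 min
Sat: 6:28 AM–5:31 PM = 11 h 3 min; less 30 min break → 10 h 33 min
Sun: 10:55 AM–6:43 PM = 7 h 48 min; less 30 min break → 7 h 18 min
Total worked: 40 h 53 min = 40.88 h.
Threshold 37.5 h → overtime 3 h 23 min, regular 37 h 30 min.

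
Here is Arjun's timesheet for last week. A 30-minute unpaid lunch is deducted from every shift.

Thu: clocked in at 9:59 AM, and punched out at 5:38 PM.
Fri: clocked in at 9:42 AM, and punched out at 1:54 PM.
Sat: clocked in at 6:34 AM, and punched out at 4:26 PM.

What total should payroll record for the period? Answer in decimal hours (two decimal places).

Thu: 9:59 AM–5:38 PM = 7 h 39 min; less 30 min break → 7 h 9 min
Fri: 9:42 AM–1:54 PM = 4 h 12 min; less 30 min break → 3 h 42 min
Sat: 6:34 AM–4:26 PM = 9 h 52 min; less 30 min break → 9 h 22 min
Total: 7 h 9 min + 3 h 42 min + 9 h 22 min = 20 h 13 min.

20.22 hours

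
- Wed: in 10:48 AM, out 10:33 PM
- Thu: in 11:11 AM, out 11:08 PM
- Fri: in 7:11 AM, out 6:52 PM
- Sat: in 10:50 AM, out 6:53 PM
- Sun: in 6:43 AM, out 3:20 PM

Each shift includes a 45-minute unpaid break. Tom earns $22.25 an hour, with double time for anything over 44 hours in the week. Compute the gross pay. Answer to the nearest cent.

$1170.35

Wed: 10:48 AM–10:33 PM = 11 h 45 min; less 45 min break → 11 h 0 min
Thu: 11:11 AM–11:08 PM = 11 h 57 min; less 45 min break → 11 h 12 min
Fri: 7:11 AM–6:52 PM = 11 h 41 min; less 45 min break → 10 h 56 min
Sat: 10:50 AM–6:53 PM = 8 h 3 min; less 45 min break → 7 h 18 min
Sun: 6:43 AM–3:20 PM = 8 h 37 min; less 45 min break → 7 h 52 min
Total worked: 48 h 18 min = 2898 min.
Regular 44 h 0 min = 2640 min at $22.25/h; overtime 4 h 18 min = 258 min at $44.50/h.
Pay = (2640 × $22.25 + 258 × $44.50) ÷ 60 = $1170.35.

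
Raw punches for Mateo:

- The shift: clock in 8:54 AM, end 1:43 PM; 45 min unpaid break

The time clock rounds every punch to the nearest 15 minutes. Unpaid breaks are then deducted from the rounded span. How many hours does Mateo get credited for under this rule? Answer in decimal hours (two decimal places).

The shift: in 8:54 AM→9:00 AM, out 1:43 PM→1:45 PM; 4 h 45 min − 45 min = 4 h 0 min

4.00 hours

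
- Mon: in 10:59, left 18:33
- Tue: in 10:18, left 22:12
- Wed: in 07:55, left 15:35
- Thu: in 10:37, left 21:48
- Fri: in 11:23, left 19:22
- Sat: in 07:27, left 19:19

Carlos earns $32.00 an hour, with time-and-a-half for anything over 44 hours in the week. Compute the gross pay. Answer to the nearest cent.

$2088.00

Mon: 10:59–18:33 = 7 h 34 min
Tue: 10:18–22:12 = 11 h 54 min
Wed: 07:55–15:35 = 7 h 40 min
Thu: 10:37–21:48 = 11 h 11 min
Fri: 11:23–19:22 = 7 h 59 min
Sat: 07:27–19:19 = 11 h 52 min
Total worked: 58 h 10 min = 3490 min.
Regular 44 h 0 min = 2640 min at $32.00/h; overtime 14 h 10 min = 850 min at $48.00/h.
Pay = (2640 × $32.00 + 850 × $48.00) ÷ 60 = $2088.00.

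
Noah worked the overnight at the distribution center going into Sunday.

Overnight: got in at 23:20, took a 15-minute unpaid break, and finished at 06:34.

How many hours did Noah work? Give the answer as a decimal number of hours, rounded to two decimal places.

6.98 hours

Overnight: 23:20 → midnight = 0 h 40 min; midnight → 06:34 = 6 h 34 min; span 7 h 14 min; less 15 min break → 6 h 59 min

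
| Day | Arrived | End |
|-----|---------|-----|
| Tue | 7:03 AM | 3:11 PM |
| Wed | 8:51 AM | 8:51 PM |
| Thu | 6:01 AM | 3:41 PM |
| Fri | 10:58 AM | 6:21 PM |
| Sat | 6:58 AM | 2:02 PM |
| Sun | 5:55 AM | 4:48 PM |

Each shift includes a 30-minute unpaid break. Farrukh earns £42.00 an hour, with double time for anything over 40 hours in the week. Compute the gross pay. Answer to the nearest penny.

£2699.20

Tue: 7:03 AM–3:11 PM = 8 h 8 min; less 30 min break → 7 h 38 min
Wed: 8:51 AM–8:51 PM = 12 h 0 min; less 30 min break → 11 h 30 min
Thu: 6:01 AM–3:41 PM = 9 h 40 min; less 30 min break → 9 h 10 min
Fri: 10:58 AM–6:21 PM = 7 h 23 min; less 30 min break → 6 h 53 min
Sat: 6:58 AM–2:02 PM = 7 h 4 min; less 30 min break → 6 h 34 min
Sun: 5:55 AM–4:48 PM = 10 h 53 min; less 30 min break → 10 h 23 min
Total worked: 52 h 8 min = 3128 min.
Regular 40 h 0 min = 2400 min at £42.00/h; overtime 12 h 8 min = 728 min at £84.00/h.
Pay = (2400 × £42.00 + 728 × £84.00) ÷ 60 = £2699.20.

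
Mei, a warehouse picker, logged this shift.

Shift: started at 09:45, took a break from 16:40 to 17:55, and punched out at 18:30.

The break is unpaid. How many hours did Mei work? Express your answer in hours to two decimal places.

7.50 hours

Shift: 09:45–18:30 = 8 h 45 min; less 75 min break → 7 h 30 min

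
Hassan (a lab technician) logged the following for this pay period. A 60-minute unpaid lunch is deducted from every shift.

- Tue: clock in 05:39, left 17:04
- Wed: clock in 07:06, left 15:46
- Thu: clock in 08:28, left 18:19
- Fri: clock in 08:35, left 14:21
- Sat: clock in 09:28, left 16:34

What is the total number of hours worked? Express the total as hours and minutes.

37 h 48 min

Tue: 05:39–17:04 = 11 h 25 min; less 60 min break → 10 h 25 min
Wed: 07:06–15:46 = 8 h 40 min; less 60 min break → 7 h 40 min
Thu: 08:28–18:19 = 9 h 51 min; less 60 min break → 8 h 51 min
Fri: 08:35–14:21 = 5 h 46 min; less 60 min break → 4 h 46 min
Sat: 09:28–16:34 = 7 h 6 min; less 60 min break → 6 h 6 min
Total: 10 h 25 min + 7 h 40 min + 8 h 51 min + 4 h 46 min + 6 h 6 min = 37 h 48 min.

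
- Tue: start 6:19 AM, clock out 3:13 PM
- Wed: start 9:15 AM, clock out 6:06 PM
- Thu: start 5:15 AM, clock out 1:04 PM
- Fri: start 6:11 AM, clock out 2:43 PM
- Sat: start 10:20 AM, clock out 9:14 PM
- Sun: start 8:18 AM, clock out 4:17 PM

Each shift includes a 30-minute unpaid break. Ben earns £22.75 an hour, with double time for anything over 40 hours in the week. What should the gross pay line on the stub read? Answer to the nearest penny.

Tue: 6:19 AM–3:13 PM = 8 h 54 min; less 30 min break → 8 h 24 min
Wed: 9:15 AM–6:06 PM = 8 h 51 min; less 30 min break → 8 h 21 min
Thu: 5:15 AM–1:04 PM = 7 h 49 min; less 30 min break → 7 h 19 min
Fri: 6:11 AM–2:43 PM = 8 h 32 min; less 30 min break → 8 h 2 min
Sat: 10:20 AM–9:14 PM = 10 h 54 min; less 30 min break → 10 h 24 min
Sun: 8:18 AM–4:17 PM = 7 h 59 min; less 30 min break → 7 h 29 min
Total worked: 49 h 59 min = 2999 min.
Regular 40 h 0 min = 2400 min at £22.75/h; overtime 9 h 59 min = 599 min at £45.50/h.
Pay = (2400 × £22.75 + 599 × £45.50) ÷ 60 = £1364.24.

£1364.24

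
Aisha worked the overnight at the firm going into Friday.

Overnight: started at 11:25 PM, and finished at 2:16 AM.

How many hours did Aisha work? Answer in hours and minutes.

2 h 51 min

Overnight: 11:25 PM → midnight = 0 h 35 min; midnight → 2:16 AM = 2 h 16 min; span 2 h 51 min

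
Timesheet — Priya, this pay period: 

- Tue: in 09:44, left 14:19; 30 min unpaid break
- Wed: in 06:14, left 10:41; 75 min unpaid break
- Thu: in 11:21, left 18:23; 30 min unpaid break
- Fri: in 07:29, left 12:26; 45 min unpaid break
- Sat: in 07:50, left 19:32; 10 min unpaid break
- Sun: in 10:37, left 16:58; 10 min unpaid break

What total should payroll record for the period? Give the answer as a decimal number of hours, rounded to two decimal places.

Tue: 09:44–14:19 = 4 h 35 min; less 30 min break → 4 h 5 min
Wed: 06:14–10:41 = 4 h 27 min; less 75 min break → 3 h 12 min
Thu: 11:21–18:23 = 7 h 2 min; less 30 min break → 6 h 32 min
Fri: 07:29–12:26 = 4 h 57 min; less 45 min break → 4 h 12 min
Sat: 07:50–19:32 = 11 h 42 min; less 10 min break → 11 h 32 min
Sun: 10:37–16:58 = 6 h 21 min; less 10 min break → 6 h 11 min
Total: 4 h 5 min + 3 h 12 min + 6 h 32 min + 4 h 12 min + 11 h 32 min + 6 h 11 min = 35 h 44 min.

35.73 hours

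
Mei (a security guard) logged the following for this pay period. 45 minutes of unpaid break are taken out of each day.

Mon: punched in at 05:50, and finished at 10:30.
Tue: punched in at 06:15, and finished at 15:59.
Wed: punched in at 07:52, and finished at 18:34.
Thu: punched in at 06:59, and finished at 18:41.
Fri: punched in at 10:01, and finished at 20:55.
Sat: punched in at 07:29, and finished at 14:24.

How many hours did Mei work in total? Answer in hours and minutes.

50 h 7 min

Mon: 05:50–10:30 = 4 h 40 min; less 45 min break → 3 h 55 min
Tue: 06:15–15:59 = 9 h 44 min; less 45 min break → 8 h 59 min
Wed: 07:52–18:34 = 10 h 42 min; less 45 min break → 9 h 57 min
Thu: 06:59–18:41 = 11 h 42 min; less 45 min break → 10 h 57 min
Fri: 10:01–20:55 = 10 h 54 min; less 45 min break → 10 h 9 min
Sat: 07:29–14:24 = 6 h 55 min; less 45 min break → 6 h 10 min
Total: 3 h 55 min + 8 h 59 min + 9 h 57 min + 10 h 57 min + 10 h 9 min + 6 h 10 min = 50 h 7 min.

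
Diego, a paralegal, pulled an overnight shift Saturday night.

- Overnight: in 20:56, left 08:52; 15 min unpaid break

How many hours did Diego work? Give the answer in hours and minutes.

11 h 41 min

Overnight: 20:56 → midnight = 3 h 4 min; midnight → 08:52 = 8 h 52 min; span 11 h 56 min; less 15 min break → 11 h 41 min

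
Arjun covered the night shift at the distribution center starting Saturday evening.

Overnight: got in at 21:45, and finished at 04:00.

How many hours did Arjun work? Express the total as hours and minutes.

Overnight: 21:45 → midnight = 2 h 15 min; midnight → 04:00 = 4 h 0 min; span 6 h 15 min

6 h 15 min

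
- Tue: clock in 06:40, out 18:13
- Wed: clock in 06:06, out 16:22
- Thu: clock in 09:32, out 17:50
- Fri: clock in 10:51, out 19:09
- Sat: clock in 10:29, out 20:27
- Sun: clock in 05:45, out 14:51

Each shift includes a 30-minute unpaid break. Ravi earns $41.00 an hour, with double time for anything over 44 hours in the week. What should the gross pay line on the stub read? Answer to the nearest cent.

Tue: 06:40–18:13 = 11 h 33 min; less 30 min break → 11 h 3 min
Wed: 06:06–16:22 = 10 h 16 min; less 30 min break → 9 h 46 min
Thu: 09:32–17:50 = 8 h 18 min; less 30 min break → 7 h 48 min
Fri: 10:51–19:09 = 8 h 18 min; less 30 min break → 7 h 48 min
Sat: 10:29–20:27 = 9 h 58 min; less 30 min break → 9 h 28 min
Sun: 05:45–14:51 = 9 h 6 min; less 30 min break → 8 h 36 min
Total worked: 54 h 29 min = 3269 min.
Regular 44 h 0 min = 2640 min at $41.00/h; overtime 10 h 29 min = 629 min at $82.00/h.
Pay = (2640 × $41.00 + 629 × $82.00) ÷ 60 = $2663.63.

$2663.63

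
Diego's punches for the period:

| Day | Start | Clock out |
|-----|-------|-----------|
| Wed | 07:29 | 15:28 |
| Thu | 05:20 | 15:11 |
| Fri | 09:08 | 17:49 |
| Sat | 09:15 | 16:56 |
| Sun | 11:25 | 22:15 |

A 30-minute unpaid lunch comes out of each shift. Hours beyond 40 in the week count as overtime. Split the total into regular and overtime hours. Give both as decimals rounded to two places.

Wed: 07:29–15:28 = 7 h 59 min; less 30 min break → 7 h 29 min
Thu: 05:20–15:11 = 9 h 51 min; less 30 min break → 9 h 21 min
Fri: 09:08–17:49 = 8 h 41 min; less 30 min break → 8 h 11 min
Sat: 09:15–16:56 = 7 h 41 min; less 30 min break → 7 h 11 min
Sun: 11:25–22:15 = 10 h 50 min; less 30 min break → 10 h 20 min
Total worked: 42 h 32 min = 42.53 h.
Threshold 40 h → overtime 2 h 32 min, regular 40 h 0 min.

Regular 40.00 hours, overtime 2.53 hours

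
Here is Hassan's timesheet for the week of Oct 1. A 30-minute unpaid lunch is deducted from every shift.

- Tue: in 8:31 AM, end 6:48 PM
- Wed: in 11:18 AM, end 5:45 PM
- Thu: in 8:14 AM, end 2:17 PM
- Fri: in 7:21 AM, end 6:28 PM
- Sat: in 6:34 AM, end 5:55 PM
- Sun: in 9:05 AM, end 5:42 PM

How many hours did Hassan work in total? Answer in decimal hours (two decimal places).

Tue: 8:31 AM–6:48 PM = 10 h 17 min; less 30 min break → 9 h 47 min
Wed: 11:18 AM–5:45 PM = 6 h 27 min; less 30 min break → 5 h 57 min
Thu: 8:14 AM–2:17 PM = 6 h 3 min; less 30 min break → 5 h 33 min
Fri: 7:21 AM–6:28 PM = 11 h 7 min; less 30 min break → 10 h 37 min
Sat: 6:34 AM–5:55 PM = 11 h 21 min; less 30 min break → 10 h 51 min
Sun: 9:05 AM–5:42 PM = 8 h 37 min; less 30 min break → 8 h 7 min
Total: 9 h 47 min + 5 h 57 min + 5 h 33 min + 10 h 37 min + 10 h 51 min + 8 h 7 min = 50 h 52 min.

50.87 hours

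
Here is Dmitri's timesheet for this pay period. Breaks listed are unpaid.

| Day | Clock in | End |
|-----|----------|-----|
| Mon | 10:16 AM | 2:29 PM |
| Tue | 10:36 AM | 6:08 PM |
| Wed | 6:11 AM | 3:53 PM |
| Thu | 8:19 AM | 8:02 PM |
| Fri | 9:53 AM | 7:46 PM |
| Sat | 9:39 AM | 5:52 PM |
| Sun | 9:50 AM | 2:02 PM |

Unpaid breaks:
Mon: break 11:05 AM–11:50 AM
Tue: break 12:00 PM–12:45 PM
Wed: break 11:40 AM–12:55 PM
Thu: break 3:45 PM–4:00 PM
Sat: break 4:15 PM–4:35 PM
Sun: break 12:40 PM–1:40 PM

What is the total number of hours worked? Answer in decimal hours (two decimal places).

51.13 hours

Mon: 10:16 AM–2:29 PM = 4 h 13 min; less 45 min break → 3 h 28 min
Tue: 10:36 AM–6:08 PM = 7 h 32 min; less 45 min break → 6 h 47 min
Wed: 6:11 AM–3:53 PM = 9 h 42 min; less 75 min break → 8 h 27 min
Thu: 8:19 AM–8:02 PM = 11 h 43 min; less 15 min break → 11 h 28 min
Fri: 9:53 AM–7:46 PM = 9 h 53 min
Sat: 9:39 AM–5:52 PM = 8 h 13 min; less 20 min break → 7 h 53 min
Sun: 9:50 AM–2:02 PM = 4 h 12 min; less 60 min break → 3 h 12 min
Total: 3 h 28 min + 6 h 47 min + 8 h 27 min + 11 h 28 min + 9 h 53 min + 7 h 53 min + 3 h 12 min = 51 h 8 min.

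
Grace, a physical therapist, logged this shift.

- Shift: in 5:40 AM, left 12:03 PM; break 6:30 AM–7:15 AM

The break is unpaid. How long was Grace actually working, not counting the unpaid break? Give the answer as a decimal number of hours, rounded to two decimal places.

5.63 hours

Shift: 5:40 AM–12:03 PM = 6 h 23 min; less 45 min break → 5 h 38 min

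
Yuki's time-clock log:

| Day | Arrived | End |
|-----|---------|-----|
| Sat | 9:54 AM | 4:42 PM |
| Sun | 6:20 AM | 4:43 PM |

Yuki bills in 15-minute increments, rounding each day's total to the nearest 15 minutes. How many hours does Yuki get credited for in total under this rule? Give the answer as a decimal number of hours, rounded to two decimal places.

17.25 hours

Sat: 9:54 AM–4:42 PM = 6 h 48 min → rounds to 6 h 45 min
Sun: 6:20 AM–4:43 PM = 10 h 23 min → rounds to 10 h 30 min
Total credited: 17 h 15 min.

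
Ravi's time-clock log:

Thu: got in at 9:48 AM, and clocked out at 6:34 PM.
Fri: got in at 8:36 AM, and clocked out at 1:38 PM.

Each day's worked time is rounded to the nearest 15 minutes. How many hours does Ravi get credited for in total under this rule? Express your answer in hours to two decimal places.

Thu: 9:48 AM–6:34 PM = 8 h 46 min → rounds to 8 h 45 min
Fri: 8:36 AM–1:38 PM = 5 h 2 min → rounds to 5 h 0 min
Total credited: 13 h 45 min.

13.75 hours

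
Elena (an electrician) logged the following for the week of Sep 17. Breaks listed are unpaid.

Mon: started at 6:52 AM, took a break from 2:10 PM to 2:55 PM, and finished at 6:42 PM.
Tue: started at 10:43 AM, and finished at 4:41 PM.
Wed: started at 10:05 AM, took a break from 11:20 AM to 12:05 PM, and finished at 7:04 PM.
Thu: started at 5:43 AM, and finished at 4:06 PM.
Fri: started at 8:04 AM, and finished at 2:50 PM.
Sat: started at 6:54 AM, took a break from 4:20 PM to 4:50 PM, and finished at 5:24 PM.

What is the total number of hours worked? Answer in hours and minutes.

Mon: 6:52 AM–6:42 PM = 11 h 50 min; less 45 min break → 11 h 5 min
Tue: 10:43 AM–4:41 PM = 5 h 58 min
Wed: 10:05 AM–7:04 PM = 8 h 59 min; less 45 min break → 8 h 14 min
Thu: 5:43 AM–4:06 PM = 10 h 23 min
Fri: 8:04 AM–2:50 PM = 6 h 46 min
Sat: 6:54 AM–5:24 PM = 10 h 30 min; less 30 min break → 10 h 0 min
Total: 11 h 5 min + 5 h 58 min + 8 h 14 min + 10 h 23 min + 6 h 46 min + 10 h 0 min = 52 h 26 min.

52 h 26 min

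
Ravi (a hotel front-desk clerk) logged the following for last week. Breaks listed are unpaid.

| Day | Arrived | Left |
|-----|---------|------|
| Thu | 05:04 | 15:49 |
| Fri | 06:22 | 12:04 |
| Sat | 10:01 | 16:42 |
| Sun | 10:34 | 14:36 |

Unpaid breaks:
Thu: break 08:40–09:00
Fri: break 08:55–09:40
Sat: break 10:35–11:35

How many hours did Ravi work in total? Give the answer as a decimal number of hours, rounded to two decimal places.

25.08 hours

Thu: 05:04–15:49 = 10 h 45 min; less 20 min break → 10 h 25 min
Fri: 06:22–12:04 = 5 h 42 min; less 45 min break → 4 h 57 min
Sat: 10:01–16:42 = 6 h 41 min; less 60 min break → 5 h 41 min
Sun: 10:34–14:36 = 4 h 2 min
Total: 10 h 25 min + 4 h 57 min + 5 h 41 min + 4 h 2 min = 25 h 5 min.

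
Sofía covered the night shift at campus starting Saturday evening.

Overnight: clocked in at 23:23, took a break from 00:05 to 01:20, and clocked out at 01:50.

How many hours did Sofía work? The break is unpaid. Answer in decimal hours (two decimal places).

Overnight: 23:23 → midnight = 0 h 37 min; midnight → 01:50 = 1 h 50 min; span 2 h 27 min; less 75 min break → 1 h 12 min

1.20 hours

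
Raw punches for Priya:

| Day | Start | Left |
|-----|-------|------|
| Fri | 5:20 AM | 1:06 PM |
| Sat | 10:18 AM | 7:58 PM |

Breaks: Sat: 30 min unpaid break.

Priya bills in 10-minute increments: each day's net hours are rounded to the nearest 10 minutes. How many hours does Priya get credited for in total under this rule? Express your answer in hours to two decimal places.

Fri: 5:20 AM–1:06 PM = 7 h 46 min → rounds to 7 h 50 min
Sat: 10:18 AM–7:58 PM = 9 h 40 min − 30 min = 9 h 10 min → rounds to 9 h 10 min
Total credited: 17 h 0 min.

17.00 hours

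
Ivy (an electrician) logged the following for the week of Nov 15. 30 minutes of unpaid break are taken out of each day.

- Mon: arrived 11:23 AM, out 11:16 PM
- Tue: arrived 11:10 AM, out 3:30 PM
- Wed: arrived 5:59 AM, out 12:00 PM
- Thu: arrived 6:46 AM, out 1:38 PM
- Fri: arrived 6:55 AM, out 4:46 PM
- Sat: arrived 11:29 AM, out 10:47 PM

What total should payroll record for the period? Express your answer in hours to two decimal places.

47.25 hours

Mon: 11:23 AM–11:16 PM = 11 h 53 min; less 30 min break → 11 h 23 min
Tue: 11:10 AM–3:30 PM = 4 h 20 min; less 30 min break → 3 h 50 min
Wed: 5:59 AM–12:00 PM = 6 h 1 min; less 30 min break → 5 h 31 min
Thu: 6:46 AM–1:38 PM = 6 h 52 min; less 30 min break → 6 h 22 min
Fri: 6:55 AM–4:46 PM = 9 h 51 min; less 30 min break → 9 h 21 min
Sat: 11:29 AM–10:47 PM = 11 h 18 min; less 30 min break → 10 h 48 min
Total: 11 h 23 min + 3 h 50 min + 5 h 31 min + 6 h 22 min + 9 h 21 min + 10 h 48 min = 47 h 15 min.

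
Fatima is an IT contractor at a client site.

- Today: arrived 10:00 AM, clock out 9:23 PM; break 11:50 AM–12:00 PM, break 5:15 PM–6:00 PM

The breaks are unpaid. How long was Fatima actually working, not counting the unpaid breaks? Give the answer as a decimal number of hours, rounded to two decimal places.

10.47 hours

Today: 10:00 AM–9:23 PM = 11 h 23 min; less 55 min break → 10 h 28 min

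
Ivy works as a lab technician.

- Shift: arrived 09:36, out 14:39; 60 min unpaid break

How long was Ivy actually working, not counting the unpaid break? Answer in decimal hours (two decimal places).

Shift: 09:36–14:39 = 5 h 3 min; less 60 min break → 4 h 3 min

4.05 hours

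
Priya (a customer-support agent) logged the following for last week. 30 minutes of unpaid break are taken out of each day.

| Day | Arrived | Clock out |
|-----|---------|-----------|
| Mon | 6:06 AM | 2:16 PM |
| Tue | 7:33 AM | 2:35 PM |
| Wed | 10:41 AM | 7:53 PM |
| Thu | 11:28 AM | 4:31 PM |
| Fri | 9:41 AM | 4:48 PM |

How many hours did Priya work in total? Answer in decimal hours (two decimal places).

34.07 hours

Mon: 6:06 AM–2:16 PM = 8 h 10 min; less 30 min break → 7 h 40 min
Tue: 7:33 AM–2:35 PM = 7 h 2 min; less 30 min break → 6 h 32 min
Wed: 10:41 AM–7:53 PM = 9 h 12 min; less 30 min break → 8 h 42 min
Thu: 11:28 AM–4:31 PM = 5 h 3 min; less 30 min break → 4 h 33 min
Fri: 9:41 AM–4:48 PM = 7 h 7 min; less 30 min break → 6 h 37 min
Total: 7 h 40 min + 6 h 32 min + 8 h 42 min + 4 h 33 min + 6 h 37 min = 34 h 4 min.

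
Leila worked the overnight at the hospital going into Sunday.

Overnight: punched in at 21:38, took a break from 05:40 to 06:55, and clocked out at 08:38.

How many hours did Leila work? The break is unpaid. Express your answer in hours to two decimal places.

Overnight: 21:38 → midnight = 2 h 22 min; midnight → 08:38 = 8 h 38 min; span 11 h 0 min; less 75 min break → 9 h 45 min

9.75 hours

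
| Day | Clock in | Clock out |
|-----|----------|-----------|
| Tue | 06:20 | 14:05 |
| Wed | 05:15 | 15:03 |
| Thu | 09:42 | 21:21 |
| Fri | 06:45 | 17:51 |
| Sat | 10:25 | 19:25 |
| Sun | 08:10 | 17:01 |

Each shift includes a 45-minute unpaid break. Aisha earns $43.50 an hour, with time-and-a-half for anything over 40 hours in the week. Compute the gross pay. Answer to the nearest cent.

Tue: 06:20–14:05 = 7 h 45 min; less 45 min break → 7 h 0 min
Wed: 05:15–15:03 = 9 h 48 min; less 45 min break → 9 h 3 min
Thu: 09:42–21:21 = 11 h 39 min; less 45 min break → 10 h 54 min
Fri: 06:45–17:51 = 11 h 6 min; less 45 min break → 10 h 21 min
Sat: 10:25–19:25 = 9 h 0 min; less 45 min break → 8 h 15 min
Sun: 08:10–17:01 = 8 h 51 min; less 45 min break → 8 h 6 min
Total worked: 53 h 39 min = 3219 min.
Regular 40 h 0 min = 2400 min at $43.50/h; overtime 13 h 39 min = 819 min at $65.25/h.
Pay = (2400 × $43.50 + 819 × $65.25) ÷ 60 = $2630.66.

$2630.66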